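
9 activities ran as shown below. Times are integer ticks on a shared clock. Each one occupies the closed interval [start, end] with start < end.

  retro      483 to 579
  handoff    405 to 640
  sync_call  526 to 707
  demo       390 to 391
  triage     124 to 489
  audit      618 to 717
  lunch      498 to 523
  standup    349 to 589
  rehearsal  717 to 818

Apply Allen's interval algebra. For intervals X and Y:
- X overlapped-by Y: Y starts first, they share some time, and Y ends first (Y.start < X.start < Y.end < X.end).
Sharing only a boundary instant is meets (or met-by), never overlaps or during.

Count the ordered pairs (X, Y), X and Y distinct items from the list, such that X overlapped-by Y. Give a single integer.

Checking all 72 ordered pairs for relation 'overlapped-by'; matching pairs in alphabetical order:
(audit, handoff): audit overlapped-by handoff ✓
(audit, sync_call): audit overlapped-by sync_call ✓
(handoff, standup): handoff overlapped-by standup ✓
(handoff, triage): handoff overlapped-by triage ✓
(retro, triage): retro overlapped-by triage ✓
(standup, triage): standup overlapped-by triage ✓
(sync_call, handoff): sync_call overlapped-by handoff ✓
(sync_call, retro): sync_call overlapped-by retro ✓
(sync_call, standup): sync_call overlapped-by standup ✓
Count: 9.

9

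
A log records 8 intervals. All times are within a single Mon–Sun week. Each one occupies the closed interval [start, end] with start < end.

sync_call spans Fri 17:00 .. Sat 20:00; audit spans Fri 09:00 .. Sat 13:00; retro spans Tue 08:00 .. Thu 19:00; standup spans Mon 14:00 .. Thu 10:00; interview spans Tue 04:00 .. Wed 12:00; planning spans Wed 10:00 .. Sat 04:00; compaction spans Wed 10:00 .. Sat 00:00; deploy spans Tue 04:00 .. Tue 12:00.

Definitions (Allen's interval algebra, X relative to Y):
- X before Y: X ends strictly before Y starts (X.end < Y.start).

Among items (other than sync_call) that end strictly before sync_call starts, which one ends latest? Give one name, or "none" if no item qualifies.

Target sync_call = [Fri 17:00, Sat 20:00].
audit [Fri 09:00, Sat 13:00] → overlaps → excluded.
compaction [Wed 10:00, Sat 00:00] → overlaps → excluded.
deploy [Tue 04:00, Tue 12:00] → before → candidate.
interview [Tue 04:00, Wed 12:00] → before → candidate.
planning [Wed 10:00, Sat 04:00] → overlaps → excluded.
retro [Tue 08:00, Thu 19:00] → before → candidate.
standup [Mon 14:00, Thu 10:00] → before → candidate.
Among candidates, latest end is Thu 19:00 → retro.

retro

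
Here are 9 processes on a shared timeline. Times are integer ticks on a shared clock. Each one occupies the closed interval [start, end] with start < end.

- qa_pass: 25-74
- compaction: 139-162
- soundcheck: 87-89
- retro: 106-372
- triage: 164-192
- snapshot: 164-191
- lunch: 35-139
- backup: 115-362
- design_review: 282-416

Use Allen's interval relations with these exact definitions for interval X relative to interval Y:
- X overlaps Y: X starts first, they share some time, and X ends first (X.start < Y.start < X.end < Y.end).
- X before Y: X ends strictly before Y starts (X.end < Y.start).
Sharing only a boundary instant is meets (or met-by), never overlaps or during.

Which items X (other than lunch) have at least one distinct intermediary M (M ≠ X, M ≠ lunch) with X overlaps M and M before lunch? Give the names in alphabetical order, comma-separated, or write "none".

Target lunch = [35, 139].
Intermediaries M with M before lunch: none.
Union: none.

none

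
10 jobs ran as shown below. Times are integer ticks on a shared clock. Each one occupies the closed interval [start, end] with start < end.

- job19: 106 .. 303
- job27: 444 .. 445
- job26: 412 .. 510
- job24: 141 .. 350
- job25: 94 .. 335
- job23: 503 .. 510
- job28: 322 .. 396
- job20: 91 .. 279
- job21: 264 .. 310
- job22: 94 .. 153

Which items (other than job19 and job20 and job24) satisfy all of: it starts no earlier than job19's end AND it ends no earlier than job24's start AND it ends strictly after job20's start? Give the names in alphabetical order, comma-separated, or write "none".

Conditions: its start is no earlier than job19's end (X.start >= 303) AND its end is no earlier than job24's start (X.end >= 141) AND its end is strictly after job20's start (X.end > 91).
job21: start 264 >= 303? ✗; end 310 >= 141? ✓; end 310 > 91? ✓ → no.
job22: start 94 >= 303? ✗; end 153 >= 141? ✓; end 153 > 91? ✓ → no.
job23: start 503 >= 303? ✓; end 510 >= 141? ✓; end 510 > 91? ✓ → yes.
job25: start 94 >= 303? ✗; end 335 >= 141? ✓; end 335 > 91? ✓ → no.
job26: start 412 >= 303? ✓; end 510 >= 141? ✓; end 510 > 91? ✓ → yes.
job27: start 444 >= 303? ✓; end 445 >= 141? ✓; end 445 > 91? ✓ → yes.
job28: start 322 >= 303? ✓; end 396 >= 141? ✓; end 396 > 91? ✓ → yes.
Result: job23, job26, job27, job28.

job23, job26, job27, job28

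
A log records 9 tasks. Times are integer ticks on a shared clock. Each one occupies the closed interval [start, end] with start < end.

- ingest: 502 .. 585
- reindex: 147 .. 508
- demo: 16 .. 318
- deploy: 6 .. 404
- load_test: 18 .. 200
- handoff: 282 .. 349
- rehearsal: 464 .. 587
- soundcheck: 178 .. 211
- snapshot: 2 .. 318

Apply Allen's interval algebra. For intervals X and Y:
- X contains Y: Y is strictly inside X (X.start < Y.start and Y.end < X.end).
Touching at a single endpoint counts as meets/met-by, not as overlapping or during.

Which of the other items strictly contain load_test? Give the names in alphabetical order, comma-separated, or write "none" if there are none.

demo, deploy, snapshot

Target load_test = [18, 200].
demo [16, 318] → contains → yes.
deploy [6, 404] → contains → yes.
handoff [282, 349] → after → no.
ingest [502, 585] → after → no.
rehearsal [464, 587] → after → no.
reindex [147, 508] → overlapped-by → no.
snapshot [2, 318] → contains → yes.
soundcheck [178, 211] → overlapped-by → no.
Result: demo, deploy, snapshot.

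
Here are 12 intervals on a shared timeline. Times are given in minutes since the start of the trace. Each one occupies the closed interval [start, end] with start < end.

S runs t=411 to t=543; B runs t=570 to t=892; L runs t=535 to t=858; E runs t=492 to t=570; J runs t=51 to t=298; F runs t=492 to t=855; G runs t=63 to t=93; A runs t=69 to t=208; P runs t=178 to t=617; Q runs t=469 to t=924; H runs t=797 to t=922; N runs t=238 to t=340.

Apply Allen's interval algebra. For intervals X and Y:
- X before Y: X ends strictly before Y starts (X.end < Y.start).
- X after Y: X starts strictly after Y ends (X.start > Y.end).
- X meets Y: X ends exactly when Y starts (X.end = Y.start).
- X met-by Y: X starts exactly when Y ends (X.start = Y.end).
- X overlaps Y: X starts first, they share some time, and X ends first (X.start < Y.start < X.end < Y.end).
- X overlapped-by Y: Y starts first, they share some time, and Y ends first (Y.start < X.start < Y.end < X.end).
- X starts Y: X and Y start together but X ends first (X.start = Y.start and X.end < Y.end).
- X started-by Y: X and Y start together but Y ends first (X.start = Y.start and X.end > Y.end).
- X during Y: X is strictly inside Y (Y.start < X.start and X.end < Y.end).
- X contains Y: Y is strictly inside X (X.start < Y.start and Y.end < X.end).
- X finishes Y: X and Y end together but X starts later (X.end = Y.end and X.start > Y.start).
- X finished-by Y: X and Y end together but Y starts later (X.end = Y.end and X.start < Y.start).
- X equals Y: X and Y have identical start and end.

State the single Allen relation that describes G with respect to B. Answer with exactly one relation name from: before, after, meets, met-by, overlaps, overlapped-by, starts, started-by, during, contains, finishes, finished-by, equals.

before

G = [t=63, t=93]; B = [t=570, t=892].
Compare endpoints: G.start < B.start, G.start < B.end, G.end < B.start, G.end < B.end.
That pattern is 'before'.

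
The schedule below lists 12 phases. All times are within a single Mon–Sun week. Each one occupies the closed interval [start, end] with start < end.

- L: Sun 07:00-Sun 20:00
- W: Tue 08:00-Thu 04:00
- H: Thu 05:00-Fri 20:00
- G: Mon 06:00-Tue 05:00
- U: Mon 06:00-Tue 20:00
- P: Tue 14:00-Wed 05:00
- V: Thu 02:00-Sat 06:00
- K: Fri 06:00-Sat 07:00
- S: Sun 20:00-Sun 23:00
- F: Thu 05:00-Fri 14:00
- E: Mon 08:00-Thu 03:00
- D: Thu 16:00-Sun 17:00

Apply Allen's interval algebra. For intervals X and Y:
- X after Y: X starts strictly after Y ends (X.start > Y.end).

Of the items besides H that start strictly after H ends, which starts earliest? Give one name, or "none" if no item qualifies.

Target H = [Thu 05:00, Fri 20:00].
D [Thu 16:00, Sun 17:00] → overlapped-by → excluded.
E [Mon 08:00, Thu 03:00] → before → excluded.
F [Thu 05:00, Fri 14:00] → starts → excluded.
G [Mon 06:00, Tue 05:00] → before → excluded.
K [Fri 06:00, Sat 07:00] → overlapped-by → excluded.
L [Sun 07:00, Sun 20:00] → after → candidate.
P [Tue 14:00, Wed 05:00] → before → excluded.
S [Sun 20:00, Sun 23:00] → after → candidate.
U [Mon 06:00, Tue 20:00] → before → excluded.
V [Thu 02:00, Sat 06:00] → contains → excluded.
W [Tue 08:00, Thu 04:00] → before → excluded.
Among candidates, earliest start is Sun 07:00 → L.

L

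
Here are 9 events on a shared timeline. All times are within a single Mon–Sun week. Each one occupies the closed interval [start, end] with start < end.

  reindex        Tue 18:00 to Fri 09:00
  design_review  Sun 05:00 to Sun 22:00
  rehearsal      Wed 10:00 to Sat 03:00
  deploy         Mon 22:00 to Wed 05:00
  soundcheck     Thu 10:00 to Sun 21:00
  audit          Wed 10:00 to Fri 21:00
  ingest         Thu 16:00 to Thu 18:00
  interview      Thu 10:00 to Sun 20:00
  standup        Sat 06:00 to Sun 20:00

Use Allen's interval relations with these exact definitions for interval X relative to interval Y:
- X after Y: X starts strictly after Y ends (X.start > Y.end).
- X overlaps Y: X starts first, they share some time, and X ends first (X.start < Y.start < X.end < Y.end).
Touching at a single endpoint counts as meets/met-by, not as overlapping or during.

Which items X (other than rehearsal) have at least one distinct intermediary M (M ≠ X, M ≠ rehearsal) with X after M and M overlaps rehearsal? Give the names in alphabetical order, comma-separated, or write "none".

design_review, standup

Target rehearsal = [Wed 10:00, Sat 03:00].
Intermediaries M with M overlaps rehearsal: reindex.
Via reindex — items with X after reindex: design_review, standup.
Union: design_review, standup.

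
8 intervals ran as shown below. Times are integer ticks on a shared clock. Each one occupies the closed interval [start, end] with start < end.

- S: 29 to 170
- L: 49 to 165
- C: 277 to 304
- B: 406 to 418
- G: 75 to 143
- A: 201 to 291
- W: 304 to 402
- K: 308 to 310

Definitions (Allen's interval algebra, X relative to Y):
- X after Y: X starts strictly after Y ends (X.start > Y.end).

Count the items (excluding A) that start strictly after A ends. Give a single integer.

Target A = [201, 291].
B [406, 418] → after → counts.
C [277, 304] → overlapped-by → no.
G [75, 143] → before → no.
K [308, 310] → after → counts.
L [49, 165] → before → no.
S [29, 170] → before → no.
W [304, 402] → after → counts.
Total: 3.

3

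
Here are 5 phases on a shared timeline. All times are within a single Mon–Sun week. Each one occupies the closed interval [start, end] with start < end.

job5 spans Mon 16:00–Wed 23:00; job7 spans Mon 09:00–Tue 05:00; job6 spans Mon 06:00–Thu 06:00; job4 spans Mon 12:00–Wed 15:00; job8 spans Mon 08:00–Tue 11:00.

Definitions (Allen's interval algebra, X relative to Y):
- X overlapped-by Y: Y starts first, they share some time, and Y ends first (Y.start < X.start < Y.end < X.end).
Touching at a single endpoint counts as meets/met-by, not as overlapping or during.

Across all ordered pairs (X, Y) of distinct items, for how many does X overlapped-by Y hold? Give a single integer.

5

Checking all 20 ordered pairs for relation 'overlapped-by'; matching pairs in alphabetical order:
(job4, job7): job4 overlapped-by job7 ✓
(job4, job8): job4 overlapped-by job8 ✓
(job5, job4): job5 overlapped-by job4 ✓
(job5, job7): job5 overlapped-by job7 ✓
(job5, job8): job5 overlapped-by job8 ✓
Count: 5.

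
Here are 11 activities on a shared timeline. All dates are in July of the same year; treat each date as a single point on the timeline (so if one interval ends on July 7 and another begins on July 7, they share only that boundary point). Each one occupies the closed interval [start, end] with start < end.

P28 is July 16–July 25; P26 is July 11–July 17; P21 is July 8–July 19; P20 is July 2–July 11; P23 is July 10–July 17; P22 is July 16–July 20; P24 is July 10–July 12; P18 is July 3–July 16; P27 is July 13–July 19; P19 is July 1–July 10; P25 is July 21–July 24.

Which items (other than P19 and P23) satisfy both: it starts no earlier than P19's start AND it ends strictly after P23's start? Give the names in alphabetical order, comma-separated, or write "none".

Conditions: its start is no earlier than P19's start (X.start >= July 1) AND its end is strictly after P23's start (X.end > July 10).
P18: start July 3 >= July 1? ✓; end July 16 > July 10? ✓ → yes.
P20: start July 2 >= July 1? ✓; end July 11 > July 10? ✓ → yes.
P21: start July 8 >= July 1? ✓; end July 19 > July 10? ✓ → yes.
P22: start July 16 >= July 1? ✓; end July 20 > July 10? ✓ → yes.
P24: start July 10 >= July 1? ✓; end July 12 > July 10? ✓ → yes.
P25: start July 21 >= July 1? ✓; end July 24 > July 10? ✓ → yes.
P26: start July 11 >= July 1? ✓; end July 17 > July 10? ✓ → yes.
P27: start July 13 >= July 1? ✓; end July 19 > July 10? ✓ → yes.
P28: start July 16 >= July 1? ✓; end July 25 > July 10? ✓ → yes.
Result: P18, P20, P21, P22, P24, P25, P26, P27, P28.

P18, P20, P21, P22, P24, P25, P26, P27, P28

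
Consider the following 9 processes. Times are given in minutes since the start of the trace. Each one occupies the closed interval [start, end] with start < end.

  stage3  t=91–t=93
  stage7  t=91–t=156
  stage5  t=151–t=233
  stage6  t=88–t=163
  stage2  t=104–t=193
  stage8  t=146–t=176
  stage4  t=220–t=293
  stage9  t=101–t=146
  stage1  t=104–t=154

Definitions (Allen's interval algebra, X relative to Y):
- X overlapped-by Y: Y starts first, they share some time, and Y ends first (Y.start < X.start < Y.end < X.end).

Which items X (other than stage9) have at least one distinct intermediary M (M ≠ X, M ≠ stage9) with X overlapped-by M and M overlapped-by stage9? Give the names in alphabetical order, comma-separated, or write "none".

stage5, stage8

Target stage9 = [t=101, t=146].
Intermediaries M with M overlapped-by stage9: stage1, stage2.
Via stage1 — items with X overlapped-by stage1: stage5, stage8.
Via stage2 — items with X overlapped-by stage2: stage5.
Union: stage5, stage8.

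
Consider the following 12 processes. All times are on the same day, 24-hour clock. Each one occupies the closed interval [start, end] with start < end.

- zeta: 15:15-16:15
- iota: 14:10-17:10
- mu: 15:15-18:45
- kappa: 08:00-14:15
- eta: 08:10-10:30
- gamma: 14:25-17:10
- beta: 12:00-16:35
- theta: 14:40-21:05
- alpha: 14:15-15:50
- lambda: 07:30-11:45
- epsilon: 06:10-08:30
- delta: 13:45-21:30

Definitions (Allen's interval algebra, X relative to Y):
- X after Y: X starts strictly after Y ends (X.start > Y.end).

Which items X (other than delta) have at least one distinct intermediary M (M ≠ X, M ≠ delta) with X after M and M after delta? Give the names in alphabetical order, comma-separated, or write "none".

Target delta = [13:45, 21:30].
Intermediaries M with M after delta: none.
Union: none.

none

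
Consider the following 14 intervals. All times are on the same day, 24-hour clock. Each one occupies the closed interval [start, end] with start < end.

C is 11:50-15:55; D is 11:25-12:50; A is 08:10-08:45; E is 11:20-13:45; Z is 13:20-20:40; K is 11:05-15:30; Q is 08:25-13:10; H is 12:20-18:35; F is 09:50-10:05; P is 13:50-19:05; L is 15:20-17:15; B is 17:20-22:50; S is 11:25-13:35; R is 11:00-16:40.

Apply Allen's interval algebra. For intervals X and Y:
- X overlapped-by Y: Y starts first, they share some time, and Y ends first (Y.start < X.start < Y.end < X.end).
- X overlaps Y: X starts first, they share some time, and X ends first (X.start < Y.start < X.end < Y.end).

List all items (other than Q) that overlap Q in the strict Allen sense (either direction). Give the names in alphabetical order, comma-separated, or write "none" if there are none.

A, C, E, H, K, R, S

Target Q = [08:25, 13:10].
A [08:10, 08:45] → overlaps → yes.
B [17:20, 22:50] → after → no.
C [11:50, 15:55] → overlapped-by → yes.
D [11:25, 12:50] → during → no.
E [11:20, 13:45] → overlapped-by → yes.
F [09:50, 10:05] → during → no.
H [12:20, 18:35] → overlapped-by → yes.
K [11:05, 15:30] → overlapped-by → yes.
L [15:20, 17:15] → after → no.
P [13:50, 19:05] → after → no.
R [11:00, 16:40] → overlapped-by → yes.
S [11:25, 13:35] → overlapped-by → yes.
Z [13:20, 20:40] → after → no.
Result: A, C, E, H, K, R, S.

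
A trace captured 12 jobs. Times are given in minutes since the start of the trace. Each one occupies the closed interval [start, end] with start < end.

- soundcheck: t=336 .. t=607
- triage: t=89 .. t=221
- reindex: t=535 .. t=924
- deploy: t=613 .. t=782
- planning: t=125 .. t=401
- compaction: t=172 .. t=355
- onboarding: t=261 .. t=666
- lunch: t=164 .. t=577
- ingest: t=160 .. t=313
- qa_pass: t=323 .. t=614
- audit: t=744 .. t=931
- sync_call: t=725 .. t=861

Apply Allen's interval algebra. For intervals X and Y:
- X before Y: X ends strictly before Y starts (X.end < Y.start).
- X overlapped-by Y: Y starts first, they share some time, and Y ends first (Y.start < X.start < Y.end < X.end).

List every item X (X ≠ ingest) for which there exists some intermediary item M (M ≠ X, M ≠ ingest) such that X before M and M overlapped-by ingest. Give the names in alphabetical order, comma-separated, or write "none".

triage

Target ingest = [t=160, t=313].
Intermediaries M with M overlapped-by ingest: compaction, lunch, onboarding.
Via compaction — items with X before compaction: none.
Via lunch — items with X before lunch: none.
Via onboarding — items with X before onboarding: triage.
Union: triage.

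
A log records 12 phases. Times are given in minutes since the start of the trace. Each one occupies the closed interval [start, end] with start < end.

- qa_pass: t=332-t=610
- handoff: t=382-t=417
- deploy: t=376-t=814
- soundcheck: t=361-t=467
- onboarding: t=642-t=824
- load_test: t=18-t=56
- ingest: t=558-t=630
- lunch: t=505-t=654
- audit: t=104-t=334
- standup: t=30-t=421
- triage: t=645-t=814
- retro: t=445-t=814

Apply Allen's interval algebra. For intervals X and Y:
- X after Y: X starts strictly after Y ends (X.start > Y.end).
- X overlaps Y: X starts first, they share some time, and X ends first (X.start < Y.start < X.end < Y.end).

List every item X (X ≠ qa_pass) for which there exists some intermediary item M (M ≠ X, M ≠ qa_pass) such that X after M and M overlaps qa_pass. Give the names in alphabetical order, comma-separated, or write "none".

Target qa_pass = [t=332, t=610].
Intermediaries M with M overlaps qa_pass: audit, standup.
Via audit — items with X after audit: deploy, handoff, ingest, lunch, onboarding, retro, soundcheck, triage.
Via standup — items with X after standup: ingest, lunch, onboarding, retro, triage.
Union: deploy, handoff, ingest, lunch, onboarding, retro, soundcheck, triage.

deploy, handoff, ingest, lunch, onboarding, retro, soundcheck, triage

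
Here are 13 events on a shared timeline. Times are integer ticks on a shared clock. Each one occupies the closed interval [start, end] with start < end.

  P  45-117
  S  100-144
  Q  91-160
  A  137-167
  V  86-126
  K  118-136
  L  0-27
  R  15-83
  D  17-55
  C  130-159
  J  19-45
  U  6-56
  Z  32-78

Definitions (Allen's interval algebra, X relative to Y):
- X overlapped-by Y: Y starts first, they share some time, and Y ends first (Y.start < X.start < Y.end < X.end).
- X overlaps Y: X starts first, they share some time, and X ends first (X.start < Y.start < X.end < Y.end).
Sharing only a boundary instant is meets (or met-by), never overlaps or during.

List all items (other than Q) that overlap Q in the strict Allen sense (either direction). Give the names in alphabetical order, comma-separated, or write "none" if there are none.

A, P, V

Target Q = [91, 160].
A [137, 167] → overlapped-by → yes.
C [130, 159] → during → no.
D [17, 55] → before → no.
J [19, 45] → before → no.
K [118, 136] → during → no.
L [0, 27] → before → no.
P [45, 117] → overlaps → yes.
R [15, 83] → before → no.
S [100, 144] → during → no.
U [6, 56] → before → no.
V [86, 126] → overlaps → yes.
Z [32, 78] → before → no.
Result: A, P, V.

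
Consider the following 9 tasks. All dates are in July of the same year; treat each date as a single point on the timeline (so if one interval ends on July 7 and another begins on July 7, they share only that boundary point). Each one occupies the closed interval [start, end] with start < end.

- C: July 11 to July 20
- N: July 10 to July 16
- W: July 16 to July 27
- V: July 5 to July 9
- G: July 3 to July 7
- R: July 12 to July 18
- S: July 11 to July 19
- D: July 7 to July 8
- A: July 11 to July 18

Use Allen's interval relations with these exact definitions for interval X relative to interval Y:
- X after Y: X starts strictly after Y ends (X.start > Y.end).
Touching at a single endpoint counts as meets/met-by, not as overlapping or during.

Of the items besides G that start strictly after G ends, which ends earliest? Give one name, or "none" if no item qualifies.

N

Target G = [July 3, July 7].
A [July 11, July 18] → after → candidate.
C [July 11, July 20] → after → candidate.
D [July 7, July 8] → met-by → excluded.
N [July 10, July 16] → after → candidate.
R [July 12, July 18] → after → candidate.
S [July 11, July 19] → after → candidate.
V [July 5, July 9] → overlapped-by → excluded.
W [July 16, July 27] → after → candidate.
Among candidates, earliest end is July 16 → N.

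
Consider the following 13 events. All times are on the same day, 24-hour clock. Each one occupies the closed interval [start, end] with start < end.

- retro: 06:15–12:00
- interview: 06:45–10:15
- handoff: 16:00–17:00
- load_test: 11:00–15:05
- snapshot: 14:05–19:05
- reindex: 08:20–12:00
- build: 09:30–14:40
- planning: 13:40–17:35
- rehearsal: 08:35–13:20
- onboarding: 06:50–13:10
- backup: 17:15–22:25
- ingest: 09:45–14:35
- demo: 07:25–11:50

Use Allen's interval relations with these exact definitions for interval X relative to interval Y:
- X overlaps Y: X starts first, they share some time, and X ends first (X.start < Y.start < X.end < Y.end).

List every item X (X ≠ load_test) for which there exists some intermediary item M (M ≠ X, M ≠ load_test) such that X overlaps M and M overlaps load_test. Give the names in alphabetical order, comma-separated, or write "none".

demo, interview, onboarding, rehearsal, reindex, retro

Target load_test = [11:00, 15:05].
Intermediaries M with M overlaps load_test: build, demo, ingest, onboarding, rehearsal, reindex, retro.
Via build — items with X overlaps build: demo, interview, onboarding, rehearsal, reindex, retro.
Via demo — items with X overlaps demo: interview.
Via ingest — items with X overlaps ingest: demo, interview, onboarding, rehearsal, reindex, retro.
Via onboarding — items with X overlaps onboarding: interview, retro.
Via rehearsal — items with X overlaps rehearsal: demo, interview, onboarding, reindex, retro.
Via reindex — items with X overlaps reindex: demo, interview.
Via retro — items with X overlaps retro: none.
Union: demo, interview, onboarding, rehearsal, reindex, retro.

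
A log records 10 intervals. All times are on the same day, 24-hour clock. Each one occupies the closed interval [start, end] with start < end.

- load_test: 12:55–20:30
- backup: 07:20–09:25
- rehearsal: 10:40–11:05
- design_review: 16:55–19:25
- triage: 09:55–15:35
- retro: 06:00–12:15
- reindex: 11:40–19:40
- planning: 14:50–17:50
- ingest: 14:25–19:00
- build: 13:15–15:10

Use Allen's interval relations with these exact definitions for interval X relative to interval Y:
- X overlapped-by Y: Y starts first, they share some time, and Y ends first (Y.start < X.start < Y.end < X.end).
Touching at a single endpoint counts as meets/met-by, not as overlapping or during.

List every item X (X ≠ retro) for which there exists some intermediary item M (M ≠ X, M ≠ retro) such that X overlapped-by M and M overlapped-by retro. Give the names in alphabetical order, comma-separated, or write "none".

ingest, load_test, planning, reindex

Target retro = [06:00, 12:15].
Intermediaries M with M overlapped-by retro: reindex, triage.
Via reindex — items with X overlapped-by reindex: load_test.
Via triage — items with X overlapped-by triage: ingest, load_test, planning, reindex.
Union: ingest, load_test, planning, reindex.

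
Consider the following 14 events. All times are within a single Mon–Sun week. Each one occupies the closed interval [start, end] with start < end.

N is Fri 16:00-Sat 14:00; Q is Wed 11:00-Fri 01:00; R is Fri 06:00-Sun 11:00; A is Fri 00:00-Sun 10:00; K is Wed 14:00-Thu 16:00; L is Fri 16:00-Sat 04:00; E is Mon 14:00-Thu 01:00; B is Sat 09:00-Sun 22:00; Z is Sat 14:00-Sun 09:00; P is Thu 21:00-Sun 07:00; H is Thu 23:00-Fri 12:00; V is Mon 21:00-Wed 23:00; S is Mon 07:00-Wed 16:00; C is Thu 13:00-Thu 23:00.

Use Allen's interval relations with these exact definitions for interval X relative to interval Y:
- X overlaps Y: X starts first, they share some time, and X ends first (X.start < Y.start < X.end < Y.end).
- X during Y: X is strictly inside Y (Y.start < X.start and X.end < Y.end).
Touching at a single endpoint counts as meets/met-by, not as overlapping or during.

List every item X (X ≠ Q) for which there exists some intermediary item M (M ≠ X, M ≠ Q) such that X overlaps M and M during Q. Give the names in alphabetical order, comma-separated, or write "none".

Target Q = [Wed 11:00, Fri 01:00].
Intermediaries M with M during Q: C, K.
Via C — items with X overlaps C: K.
Via K — items with X overlaps K: E, S, V.
Union: E, K, S, V.

E, K, S, V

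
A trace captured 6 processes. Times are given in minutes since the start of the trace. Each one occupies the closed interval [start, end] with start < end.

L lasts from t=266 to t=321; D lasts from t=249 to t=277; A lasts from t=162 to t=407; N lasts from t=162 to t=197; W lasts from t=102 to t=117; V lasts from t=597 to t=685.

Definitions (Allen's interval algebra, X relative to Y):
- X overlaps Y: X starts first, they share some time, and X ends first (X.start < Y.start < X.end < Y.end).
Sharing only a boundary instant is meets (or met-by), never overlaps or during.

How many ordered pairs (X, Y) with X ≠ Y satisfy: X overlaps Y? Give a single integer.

1

Checking all 30 ordered pairs for relation 'overlaps'; matching pairs in alphabetical order:
(D, L): D overlaps L ✓
Count: 1.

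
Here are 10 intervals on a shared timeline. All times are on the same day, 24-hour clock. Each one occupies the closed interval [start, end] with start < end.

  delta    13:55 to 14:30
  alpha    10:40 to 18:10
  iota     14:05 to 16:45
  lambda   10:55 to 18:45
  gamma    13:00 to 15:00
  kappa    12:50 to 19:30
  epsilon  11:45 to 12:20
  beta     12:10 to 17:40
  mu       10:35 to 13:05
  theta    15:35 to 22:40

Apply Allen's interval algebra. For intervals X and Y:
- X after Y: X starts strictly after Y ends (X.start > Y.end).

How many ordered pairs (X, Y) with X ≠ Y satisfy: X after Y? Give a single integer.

Checking all 90 ordered pairs for relation 'after'; matching pairs in alphabetical order:
(delta, epsilon): delta after epsilon ✓
(delta, mu): delta after mu ✓
(gamma, epsilon): gamma after epsilon ✓
(iota, epsilon): iota after epsilon ✓
(iota, mu): iota after mu ✓
(kappa, epsilon): kappa after epsilon ✓
(theta, delta): theta after delta ✓
(theta, epsilon): theta after epsilon ✓
(theta, gamma): theta after gamma ✓
(theta, mu): theta after mu ✓
Count: 10.

10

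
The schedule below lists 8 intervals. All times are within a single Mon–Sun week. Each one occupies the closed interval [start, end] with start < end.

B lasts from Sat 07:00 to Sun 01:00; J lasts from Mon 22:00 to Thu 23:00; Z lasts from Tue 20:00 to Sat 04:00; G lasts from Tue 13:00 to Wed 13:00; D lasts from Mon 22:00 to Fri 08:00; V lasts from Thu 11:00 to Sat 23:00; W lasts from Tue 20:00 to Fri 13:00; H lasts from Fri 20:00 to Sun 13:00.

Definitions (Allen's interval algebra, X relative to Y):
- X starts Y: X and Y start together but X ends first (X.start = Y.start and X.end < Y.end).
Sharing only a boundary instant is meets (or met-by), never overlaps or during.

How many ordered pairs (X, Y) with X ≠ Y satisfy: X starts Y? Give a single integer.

2

Checking all 56 ordered pairs for relation 'starts'; matching pairs in alphabetical order:
(J, D): J starts D ✓
(W, Z): W starts Z ✓
Count: 2.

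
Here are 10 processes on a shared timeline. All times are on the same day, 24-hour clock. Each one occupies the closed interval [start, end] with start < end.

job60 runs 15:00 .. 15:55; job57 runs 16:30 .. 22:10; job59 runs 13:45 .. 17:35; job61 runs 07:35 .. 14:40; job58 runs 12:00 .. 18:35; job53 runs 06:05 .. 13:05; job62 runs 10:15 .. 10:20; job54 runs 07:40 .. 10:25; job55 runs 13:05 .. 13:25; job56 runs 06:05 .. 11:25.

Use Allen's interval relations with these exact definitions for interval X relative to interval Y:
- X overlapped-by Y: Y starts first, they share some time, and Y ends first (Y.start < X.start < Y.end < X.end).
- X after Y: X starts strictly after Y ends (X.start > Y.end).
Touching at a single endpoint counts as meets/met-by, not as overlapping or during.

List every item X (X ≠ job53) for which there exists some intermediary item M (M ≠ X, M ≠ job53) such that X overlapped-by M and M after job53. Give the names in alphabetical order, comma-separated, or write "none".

Target job53 = [06:05, 13:05].
Intermediaries M with M after job53: job57, job59, job60.
Via job57 — items with X overlapped-by job57: none.
Via job59 — items with X overlapped-by job59: job57.
Via job60 — items with X overlapped-by job60: none.
Union: job57.

job57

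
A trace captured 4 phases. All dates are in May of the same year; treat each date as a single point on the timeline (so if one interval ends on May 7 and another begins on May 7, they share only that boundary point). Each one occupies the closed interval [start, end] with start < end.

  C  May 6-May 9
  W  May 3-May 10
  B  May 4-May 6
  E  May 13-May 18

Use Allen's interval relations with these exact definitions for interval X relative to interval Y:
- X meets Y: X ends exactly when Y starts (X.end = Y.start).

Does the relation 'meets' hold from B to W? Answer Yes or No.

B = [May 4, May 6], W = [May 3, May 10].
Actual relation of B to W: during.
Asked whether 'meets' holds → No.

No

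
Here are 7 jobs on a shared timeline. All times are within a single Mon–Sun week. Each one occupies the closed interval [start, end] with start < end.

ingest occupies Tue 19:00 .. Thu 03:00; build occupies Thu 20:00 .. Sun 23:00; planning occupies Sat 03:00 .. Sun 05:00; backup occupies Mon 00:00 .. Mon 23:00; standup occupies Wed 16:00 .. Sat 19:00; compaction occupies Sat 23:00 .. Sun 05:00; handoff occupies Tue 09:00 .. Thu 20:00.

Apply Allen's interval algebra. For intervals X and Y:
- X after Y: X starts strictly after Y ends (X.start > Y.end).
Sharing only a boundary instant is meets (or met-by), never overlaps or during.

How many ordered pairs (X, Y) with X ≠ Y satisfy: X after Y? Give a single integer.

12

Checking all 42 ordered pairs for relation 'after'; matching pairs in alphabetical order:
(build, backup): build after backup ✓
(build, ingest): build after ingest ✓
(compaction, backup): compaction after backup ✓
(compaction, handoff): compaction after handoff ✓
(compaction, ingest): compaction after ingest ✓
(compaction, standup): compaction after standup ✓
(handoff, backup): handoff after backup ✓
(ingest, backup): ingest after backup ✓
(planning, backup): planning after backup ✓
(planning, handoff): planning after handoff ✓
(planning, ingest): planning after ingest ✓
(standup, backup): standup after backup ✓
Count: 12.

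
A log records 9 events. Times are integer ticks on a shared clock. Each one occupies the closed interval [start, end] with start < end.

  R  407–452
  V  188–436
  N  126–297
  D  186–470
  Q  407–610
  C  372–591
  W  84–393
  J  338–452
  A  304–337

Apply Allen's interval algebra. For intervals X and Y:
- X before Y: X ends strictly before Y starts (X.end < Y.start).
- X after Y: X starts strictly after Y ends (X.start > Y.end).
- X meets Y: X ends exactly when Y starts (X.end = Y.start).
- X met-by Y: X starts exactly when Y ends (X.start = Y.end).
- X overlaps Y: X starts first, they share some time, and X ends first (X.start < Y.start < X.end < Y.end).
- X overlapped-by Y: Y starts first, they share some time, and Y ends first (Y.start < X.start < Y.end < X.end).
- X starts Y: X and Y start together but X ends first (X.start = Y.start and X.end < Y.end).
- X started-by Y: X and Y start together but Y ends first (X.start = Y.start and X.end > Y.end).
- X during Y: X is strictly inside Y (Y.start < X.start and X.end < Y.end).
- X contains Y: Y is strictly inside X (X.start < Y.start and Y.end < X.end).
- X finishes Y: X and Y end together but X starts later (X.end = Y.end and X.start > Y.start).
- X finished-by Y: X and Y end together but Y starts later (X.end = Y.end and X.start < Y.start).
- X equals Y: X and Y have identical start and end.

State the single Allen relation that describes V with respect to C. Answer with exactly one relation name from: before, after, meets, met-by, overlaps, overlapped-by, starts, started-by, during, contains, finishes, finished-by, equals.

V = [188, 436]; C = [372, 591].
Compare endpoints: V.start < C.start, V.start < C.end, V.end > C.start, V.end < C.end.
That pattern is 'overlaps'.

overlaps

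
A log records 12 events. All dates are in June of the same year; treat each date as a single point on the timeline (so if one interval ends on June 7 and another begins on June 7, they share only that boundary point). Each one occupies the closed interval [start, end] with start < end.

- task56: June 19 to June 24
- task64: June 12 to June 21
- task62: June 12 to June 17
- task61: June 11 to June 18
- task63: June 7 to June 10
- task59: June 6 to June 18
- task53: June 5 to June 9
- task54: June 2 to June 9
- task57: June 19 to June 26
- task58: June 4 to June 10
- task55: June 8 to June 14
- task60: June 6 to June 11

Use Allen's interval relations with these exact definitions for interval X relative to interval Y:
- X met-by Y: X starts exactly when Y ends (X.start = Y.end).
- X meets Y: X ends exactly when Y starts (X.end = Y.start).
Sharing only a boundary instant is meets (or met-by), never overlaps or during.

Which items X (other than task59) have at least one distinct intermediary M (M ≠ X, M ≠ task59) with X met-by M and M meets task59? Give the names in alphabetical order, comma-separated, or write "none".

Target task59 = [June 6, June 18].
Intermediaries M with M meets task59: none.
Union: none.

none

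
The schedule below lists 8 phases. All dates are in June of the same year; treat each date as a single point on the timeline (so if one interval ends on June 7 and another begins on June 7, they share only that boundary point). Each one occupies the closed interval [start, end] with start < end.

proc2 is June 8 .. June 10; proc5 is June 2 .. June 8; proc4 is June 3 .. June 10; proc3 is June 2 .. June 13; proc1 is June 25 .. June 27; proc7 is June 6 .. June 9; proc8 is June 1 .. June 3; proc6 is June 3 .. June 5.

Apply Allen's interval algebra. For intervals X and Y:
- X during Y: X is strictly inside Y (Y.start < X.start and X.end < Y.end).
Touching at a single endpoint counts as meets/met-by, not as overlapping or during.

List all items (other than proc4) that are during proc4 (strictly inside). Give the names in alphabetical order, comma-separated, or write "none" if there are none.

proc7

Target proc4 = [June 3, June 10].
proc1 [June 25, June 27] → after → no.
proc2 [June 8, June 10] → finishes → no.
proc3 [June 2, June 13] → contains → no.
proc5 [June 2, June 8] → overlaps → no.
proc6 [June 3, June 5] → starts → no.
proc7 [June 6, June 9] → during → yes.
proc8 [June 1, June 3] → meets → no.
Result: proc7.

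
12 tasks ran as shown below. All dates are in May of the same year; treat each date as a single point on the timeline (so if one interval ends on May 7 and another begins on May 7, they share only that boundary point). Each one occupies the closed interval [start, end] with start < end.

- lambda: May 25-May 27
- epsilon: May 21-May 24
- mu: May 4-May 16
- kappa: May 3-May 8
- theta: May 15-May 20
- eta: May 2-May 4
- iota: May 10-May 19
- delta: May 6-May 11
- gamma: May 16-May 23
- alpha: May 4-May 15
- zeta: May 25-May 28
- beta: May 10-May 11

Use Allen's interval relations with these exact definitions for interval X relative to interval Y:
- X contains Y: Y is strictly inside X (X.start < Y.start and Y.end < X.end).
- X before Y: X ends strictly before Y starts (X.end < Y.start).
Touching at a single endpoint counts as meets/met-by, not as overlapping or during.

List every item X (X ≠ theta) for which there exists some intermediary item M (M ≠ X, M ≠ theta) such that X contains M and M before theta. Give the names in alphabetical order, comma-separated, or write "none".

alpha, mu

Target theta = [May 15, May 20].
Intermediaries M with M before theta: beta, delta, eta, kappa.
Via beta — items with X contains beta: alpha, mu.
Via delta — items with X contains delta: alpha, mu.
Via eta — items with X contains eta: none.
Via kappa — items with X contains kappa: none.
Union: alpha, mu.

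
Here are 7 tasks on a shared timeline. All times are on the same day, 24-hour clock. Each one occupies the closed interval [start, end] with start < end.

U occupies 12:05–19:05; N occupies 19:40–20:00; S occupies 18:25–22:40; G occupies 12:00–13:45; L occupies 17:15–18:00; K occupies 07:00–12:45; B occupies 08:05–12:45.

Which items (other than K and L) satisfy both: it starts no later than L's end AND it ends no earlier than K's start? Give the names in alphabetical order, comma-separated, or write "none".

B, G, U

Conditions: its start is no later than L's end (X.start <= 18:00) AND its end is no earlier than K's start (X.end >= 07:00).
B: start 08:05 <= 18:00? ✓; end 12:45 >= 07:00? ✓ → yes.
G: start 12:00 <= 18:00? ✓; end 13:45 >= 07:00? ✓ → yes.
N: start 19:40 <= 18:00? ✗; end 20:00 >= 07:00? ✓ → no.
S: start 18:25 <= 18:00? ✗; end 22:40 >= 07:00? ✓ → no.
U: start 12:05 <= 18:00? ✓; end 19:05 >= 07:00? ✓ → yes.
Result: B, G, U.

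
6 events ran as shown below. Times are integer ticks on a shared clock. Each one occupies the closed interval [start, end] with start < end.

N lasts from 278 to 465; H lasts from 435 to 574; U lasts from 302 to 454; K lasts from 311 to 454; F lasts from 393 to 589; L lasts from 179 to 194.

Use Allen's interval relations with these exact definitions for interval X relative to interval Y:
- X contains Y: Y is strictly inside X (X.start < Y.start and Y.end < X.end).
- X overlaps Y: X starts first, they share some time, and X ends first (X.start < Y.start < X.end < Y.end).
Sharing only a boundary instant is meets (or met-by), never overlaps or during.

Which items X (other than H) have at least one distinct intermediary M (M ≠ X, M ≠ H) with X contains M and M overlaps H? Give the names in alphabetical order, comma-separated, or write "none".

N

Target H = [435, 574].
Intermediaries M with M overlaps H: K, N, U.
Via K — items with X contains K: N.
Via N — items with X contains N: none.
Via U — items with X contains U: N.
Union: N.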